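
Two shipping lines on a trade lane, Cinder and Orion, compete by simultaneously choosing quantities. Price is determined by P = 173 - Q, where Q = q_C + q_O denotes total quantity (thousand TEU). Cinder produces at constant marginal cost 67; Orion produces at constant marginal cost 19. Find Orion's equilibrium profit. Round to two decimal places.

Cinder's profit: π_C = (173 - Q)q_C - (67q_C). Setting ∂π_C/∂q_C = 0: 106 - 2q_C - (q_O) = 0.
Orion's profit: π_O = (173 - Q)q_O - (19q_O). Setting ∂π_O/∂q_O = 0: 154 - 2q_O - (q_C) = 0.
So q_C = (106 - q_O)/2 and q_O = (154 - q_C)/2.
Solving the pair: q_C = 58/3, q_O = 202/3.
Price P = 173 - 260/3 = 259/3.
Orion's profit: (259/3 - 19)·(202/3) = 4533.7778.

4533.78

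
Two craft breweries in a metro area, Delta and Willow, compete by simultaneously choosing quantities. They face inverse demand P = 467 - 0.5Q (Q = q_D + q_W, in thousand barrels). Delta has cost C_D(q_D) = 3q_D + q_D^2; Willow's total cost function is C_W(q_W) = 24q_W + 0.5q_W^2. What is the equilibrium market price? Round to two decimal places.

310.17

Delta's profit: π_D = (467 - 0.5Q)q_D - (3q_D + q_D²). Setting ∂π_D/∂q_D = 0: 464 - 3q_D - (1/2)(q_W) = 0.
Willow's first-order condition: 443 - 2q_W - (1/2)(q_D) = 0.
So q_D = (464 - (1/2)q_W)/3 and q_W = (443 - (1/2)q_D)/2.
Solving the pair: q_D = 122.8696, q_W = 190.7826.
Total output Q = 313.6522, so price P = 467 - (1/2)·313.6522 = 310.1739.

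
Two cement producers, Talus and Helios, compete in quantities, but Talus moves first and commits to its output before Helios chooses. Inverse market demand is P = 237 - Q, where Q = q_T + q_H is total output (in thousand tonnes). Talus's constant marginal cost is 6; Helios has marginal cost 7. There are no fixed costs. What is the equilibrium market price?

Solve by backward induction. Given q_T, the follower Helios maximises π_H = (237 - q_T - q_H)q_H - 7q_H.
Setting the follower's marginal profit to zero, 230 - q_T - 2q_H = 0, i.e. q_H = (230 - q_T)/2.
The leader anticipates this reaction. Substituting into P = 237 - Q gives P = 122 - (1/2)q_T, so π_T = (122 - (1/2)q_T)q_T - 6q_T.
Maximising: ∂π_T/∂q_T = 116 - q_T = 0, giving q_T = 116.
Then q_H = (230 - 116)/2 = 57.
Total output Q = 173, so price P = 237 - 173 = 64.

64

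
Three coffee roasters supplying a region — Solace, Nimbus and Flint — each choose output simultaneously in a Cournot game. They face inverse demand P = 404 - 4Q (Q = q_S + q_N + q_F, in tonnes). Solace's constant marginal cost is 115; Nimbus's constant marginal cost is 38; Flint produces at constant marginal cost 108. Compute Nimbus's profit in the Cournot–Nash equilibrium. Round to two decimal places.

4112.02

Solace's profit: π_S = (404 - 4Q)q_S - (115q_S). Setting ∂π_S/∂q_S = 0: 289 - 8q_S - 4(q_N + q_F) = 0.
Nimbus's profit: π_N = (404 - 4Q)q_N - (38q_N). Setting ∂π_N/∂q_N = 0: 366 - 8q_N - 4(q_S + q_F) = 0.
Flint's first-order condition: 296 - 8q_F - 4(q_S + q_N) = 0.
Adding the 3 conditions: 951 − 8Q − 8Q = 0, i.e. Q = 951/16.
Back-substituting: q_S = (289 − 951/4)/4 = 205/16, q_N = (366 − 951/4)/4 = 513/16, q_F = (296 − 951/4)/4 = 233/16.
Price P = 404 - 4·(951/16) = 665/4.
Nimbus's profit: (665/4 - 38)·(513/16) = 4112.0156.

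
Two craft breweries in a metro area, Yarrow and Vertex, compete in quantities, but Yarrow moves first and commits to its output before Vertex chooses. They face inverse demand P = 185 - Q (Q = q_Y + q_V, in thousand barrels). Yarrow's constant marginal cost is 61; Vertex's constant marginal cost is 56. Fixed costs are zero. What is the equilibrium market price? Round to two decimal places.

90.75

Solve by backward induction. Given q_Y, the follower Vertex maximises π_V = (185 - q_Y - q_V)q_V - 56q_V.
∂π_V/∂q_V = 129 - q_Y - 2q_V = 0 gives the reaction function q_V = (129 - q_Y)/2.
Yarrow substitutes q_V(q_Y) into its own profit: π_Y = q_Y(185 - q_Y - (129 - q_Y)/2) - 61q_Y = (241/2 - (1/2)q_Y)q_Y - 61q_Y.
Leader FOC: 119/2 - q_Y = 0, so q_Y = 119/2.
Then q_V = (129 - 119/2)/2 = 139/4.
Total output Q = 377/4, so price P = 185 - 377/4 = 363/4.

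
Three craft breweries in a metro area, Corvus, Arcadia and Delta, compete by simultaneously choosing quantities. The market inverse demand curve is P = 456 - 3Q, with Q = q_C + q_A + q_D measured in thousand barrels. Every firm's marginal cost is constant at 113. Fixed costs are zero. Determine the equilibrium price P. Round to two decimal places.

A representative firm's profit is π_i = q_i(456 - 3Q) - 113q_i.
Setting ∂π_i/∂q_i = 0 with rivals' quantities fixed: 343 - 6q_i - 3·Σ_{j≠i} q_j = 0.
By symmetry each firm produces the same amount; substituting Σ_{j≠i} q_j = 2q_i yields q_i = 343/12.
Total output Q = 343/4, so price P = 456 - 3·(343/4) = 795/4.

198.75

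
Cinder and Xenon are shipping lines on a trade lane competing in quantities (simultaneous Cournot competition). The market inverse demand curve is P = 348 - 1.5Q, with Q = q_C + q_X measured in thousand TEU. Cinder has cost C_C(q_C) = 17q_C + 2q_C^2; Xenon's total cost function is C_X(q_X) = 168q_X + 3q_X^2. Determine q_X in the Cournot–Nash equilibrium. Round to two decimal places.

Cinder's profit: π_C = (348 - 1.5Q)q_C - (17q_C + 2q_C²). Setting ∂π_C/∂q_C = 0: 331 - 7q_C - (3/2)(q_X) = 0.
Xenon's profit: π_X = (348 - 1.5Q)q_X - (168q_X + 3q_X²). Setting ∂π_X/∂q_X = 0: 180 - 9q_X - (3/2)(q_C) = 0.
Best responses: q_C = (331 - (3/2)q_X)/7, q_X = (180 - (3/2)q_C)/9.
Substituting one into the other gives q_C = 1204/27 and q_X = 1018/81.

12.57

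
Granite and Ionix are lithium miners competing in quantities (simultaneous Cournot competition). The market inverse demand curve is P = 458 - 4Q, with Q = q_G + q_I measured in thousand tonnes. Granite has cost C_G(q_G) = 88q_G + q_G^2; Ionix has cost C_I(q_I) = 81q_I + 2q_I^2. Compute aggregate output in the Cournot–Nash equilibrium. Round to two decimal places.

Granite's profit: π_G = (458 - 4Q)q_G - (88q_G + q_G²). Setting ∂π_G/∂q_G = 0: 370 - 10q_G - 4(q_I) = 0.
Ionix's profit: π_I = (458 - 4Q)q_I - (81q_I + 2q_I²). Setting ∂π_I/∂q_I = 0: 377 - 12q_I - 4(q_G) = 0.
So q_G = (370 - 4q_I)/10 and q_I = (377 - 4q_G)/12.
Substituting one into the other gives q_G = 733/26 and q_I = 1145/52.
Total output Q = 733/26 + 1145/52 = 50.2115.

50.21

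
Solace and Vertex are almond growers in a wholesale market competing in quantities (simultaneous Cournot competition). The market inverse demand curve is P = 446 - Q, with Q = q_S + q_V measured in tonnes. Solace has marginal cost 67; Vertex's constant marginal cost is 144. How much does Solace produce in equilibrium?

152

Solace's profit: π_S = (446 - Q)q_S - (67q_S). Setting ∂π_S/∂q_S = 0: 379 - 2q_S - (q_V) = 0.
Vertex's first-order condition: 302 - 2q_V - (q_S) = 0.
So q_S = (379 - q_V)/2 and q_V = (302 - q_S)/2.
Solving the pair: q_S = 152, q_V = 75.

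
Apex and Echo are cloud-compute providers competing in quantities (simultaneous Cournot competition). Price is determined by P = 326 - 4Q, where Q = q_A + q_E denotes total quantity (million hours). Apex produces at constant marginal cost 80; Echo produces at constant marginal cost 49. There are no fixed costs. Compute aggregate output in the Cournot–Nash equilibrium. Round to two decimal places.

Apex's profit: π_A = (326 - 4Q)q_A - (80q_A). Setting ∂π_A/∂q_A = 0: 246 - 8q_A - 4(q_E) = 0.
Echo's first-order condition: 277 - 8q_E - 4(q_A) = 0.
So q_A = (246 - 4q_E)/8 and q_E = (277 - 4q_A)/8.
Solving the pair: q_A = 215/12, q_E = 77/3.
Total output Q = 215/12 + 77/3 = 523/12.

43.58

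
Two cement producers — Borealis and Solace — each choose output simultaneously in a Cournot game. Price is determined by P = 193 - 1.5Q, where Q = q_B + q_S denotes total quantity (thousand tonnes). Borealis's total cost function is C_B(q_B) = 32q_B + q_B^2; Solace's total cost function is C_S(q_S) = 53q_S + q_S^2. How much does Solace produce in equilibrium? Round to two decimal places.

20.15

Borealis's profit: π_B = (193 - 1.5Q)q_B - (32q_B + q_B²). Setting ∂π_B/∂q_B = 0: 161 - 5q_B - (3/2)(q_S) = 0.
Solace's first-order condition: 140 - 5q_S - (3/2)(q_B) = 0.
So q_B = (161 - (3/2)q_S)/5 and q_S = (140 - (3/2)q_B)/5.
Substituting one into the other gives q_B = 340/13 and q_S = 262/13.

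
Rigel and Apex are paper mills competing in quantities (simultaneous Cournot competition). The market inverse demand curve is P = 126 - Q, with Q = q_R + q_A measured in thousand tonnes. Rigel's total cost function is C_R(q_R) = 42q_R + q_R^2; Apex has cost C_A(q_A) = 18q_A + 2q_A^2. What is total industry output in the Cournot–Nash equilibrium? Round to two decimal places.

Rigel's profit: π_R = (126 - Q)q_R - (42q_R + q_R²). Setting ∂π_R/∂q_R = 0: 84 - 4q_R - (q_A) = 0.
Apex's first-order condition: 108 - 6q_A - (q_R) = 0.
Rearranging gives the reaction functions q_R = (84 - q_A)/4 and q_A = (108 - q_R)/6.
Solving the pair: q_R = 396/23, q_A = 348/23.
Total output Q = 396/23 + 348/23 = 744/23.

32.35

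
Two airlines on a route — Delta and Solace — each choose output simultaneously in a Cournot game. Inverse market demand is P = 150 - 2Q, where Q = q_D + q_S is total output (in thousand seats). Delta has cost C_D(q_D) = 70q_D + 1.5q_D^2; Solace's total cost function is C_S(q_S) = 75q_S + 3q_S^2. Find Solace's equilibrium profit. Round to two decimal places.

152.92

Delta's profit: π_D = (150 - 2Q)q_D - (70q_D + (3/2)q_D²). Setting ∂π_D/∂q_D = 0: 80 - 7q_D - 2(q_S) = 0.
Solace's first-order condition: 75 - 10q_S - 2(q_D) = 0.
Best responses: q_D = (80 - 2q_S)/7, q_S = (75 - 2q_D)/10.
Solving the pair: q_D = 325/33, q_S = 365/66.
Price P = 150 - 2·(1015/66) = 119.2424.
Solace's profit: 119.2424·(365/66) - 75·(365/66) - 3(365/66)² = 152.9213.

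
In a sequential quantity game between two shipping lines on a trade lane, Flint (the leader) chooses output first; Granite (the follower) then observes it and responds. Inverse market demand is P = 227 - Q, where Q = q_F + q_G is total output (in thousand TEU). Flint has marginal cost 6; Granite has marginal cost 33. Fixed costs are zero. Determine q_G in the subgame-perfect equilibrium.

35

The follower Granite best-responds to any q_F: π_G = (227 - Q)q_G - 33q_G.
∂π_G/∂q_G = 194 - q_F - 2q_G = 0 gives the reaction function q_G = (194 - q_F)/2.
Flint substitutes q_G(q_F) into its own profit: π_F = q_F(227 - q_F - (194 - q_F)/2) - 6q_F = (130 - (1/2)q_F)q_F - 6q_F.
Maximising: ∂π_F/∂q_F = 124 - q_F = 0, giving q_F = 124.
Then q_G = (194 - 124)/2 = 35.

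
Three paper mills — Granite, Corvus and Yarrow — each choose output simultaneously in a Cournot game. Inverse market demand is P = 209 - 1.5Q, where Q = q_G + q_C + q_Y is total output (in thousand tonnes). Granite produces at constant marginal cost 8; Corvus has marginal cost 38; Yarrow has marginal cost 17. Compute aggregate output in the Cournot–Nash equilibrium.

94

Granite's profit: π_G = (209 - 1.5Q)q_G - (8q_G). Setting ∂π_G/∂q_G = 0: 201 - 3q_G - (3/2)(q_C + q_Y) = 0.
Corvus's profit: π_C = (209 - 1.5Q)q_C - (38q_C). Setting ∂π_C/∂q_C = 0: 171 - 3q_C - (3/2)(q_G + q_Y) = 0.
Yarrow's first-order condition: 192 - 3q_Y - (3/2)(q_G + q_C) = 0.
Adding the 3 conditions: 564 − 3Q − 3Q = 0, i.e. Q = 94.
Back-substituting: q_G = (201 − 141)/(3/2) = 40, q_C = (171 − 141)/(3/2) = 20, q_Y = (192 − 141)/(3/2) = 34.
Total output Q = 40 + 20 + 34 = 94.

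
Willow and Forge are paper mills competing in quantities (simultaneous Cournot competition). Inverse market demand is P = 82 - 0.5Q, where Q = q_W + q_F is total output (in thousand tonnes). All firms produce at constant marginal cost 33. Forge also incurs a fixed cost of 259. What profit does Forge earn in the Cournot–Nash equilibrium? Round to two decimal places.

274.56

Each firm earns π_i = (82 - 0.5Q)q_i - 33q_i.
Setting ∂π_i/∂q_i = 0 with rivals' quantities fixed: 49 - q_i - (1/2)q_j = 0.
With identical firms every q_j equals q_i, so q_j = q_i and 49 = (3/2)q_i, giving q_i = 98/3.
Price P = 82 - (1/2)·(196/3) = 148/3.
Forge's profit: (148/3 - 33)·(98/3) - 259 = 274.5556.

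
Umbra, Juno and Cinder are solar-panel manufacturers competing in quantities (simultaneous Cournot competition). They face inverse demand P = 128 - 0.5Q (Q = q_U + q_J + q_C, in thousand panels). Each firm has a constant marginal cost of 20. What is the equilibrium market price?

Each firm earns π_i = (128 - 0.5Q)q_i - 20q_i.
First-order condition (treating rivals' output as given): 108 - q_i - (1/2)·Σ_{j≠i} q_j = 0.
With identical firms every q_j equals q_i, so Σ_{j≠i} q_j = 2q_i and 108 = 2q_i, giving q_i = 54.
Total output Q = 162, so price P = 128 - (1/2)·162 = 47.

47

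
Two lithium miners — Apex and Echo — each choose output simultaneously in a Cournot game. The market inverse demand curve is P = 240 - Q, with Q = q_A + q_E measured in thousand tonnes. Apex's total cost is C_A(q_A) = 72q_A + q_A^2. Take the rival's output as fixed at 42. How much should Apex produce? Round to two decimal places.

31.50

With the rival's output fixed at 42, Apex's profit is π_A = (240 - 42 - q_A)q_A - (72q_A + q_A²) = (198 - q_A)q_A - (72q_A + q_A²).
∂π_A/∂q_A = 126 - 4q_A = 0, so q_A = 63/2.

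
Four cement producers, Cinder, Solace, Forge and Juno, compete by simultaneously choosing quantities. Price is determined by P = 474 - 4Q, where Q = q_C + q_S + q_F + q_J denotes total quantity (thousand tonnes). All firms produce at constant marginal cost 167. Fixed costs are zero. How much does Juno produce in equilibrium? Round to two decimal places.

A representative firm's profit is π_i = q_i(474 - 4Q) - 167q_i.
First-order condition (treating rivals' output as given): 307 - 8q_i - 4·Σ_{j≠i} q_j = 0.
By symmetry each firm produces the same amount; substituting Σ_{j≠i} q_j = 3q_i yields q_i = 307/20.

15.35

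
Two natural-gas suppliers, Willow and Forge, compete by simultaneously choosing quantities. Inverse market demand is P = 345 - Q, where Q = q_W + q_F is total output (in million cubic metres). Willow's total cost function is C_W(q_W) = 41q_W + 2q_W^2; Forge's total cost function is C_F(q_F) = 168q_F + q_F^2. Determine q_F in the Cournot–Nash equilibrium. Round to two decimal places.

Willow's profit: π_W = (345 - Q)q_W - (41q_W + 2q_W²). Setting ∂π_W/∂q_W = 0: 304 - 6q_W - (q_F) = 0.
Forge's profit: π_F = (345 - Q)q_F - (168q_F + q_F²). Setting ∂π_F/∂q_F = 0: 177 - 4q_F - (q_W) = 0.
Best responses: q_W = (304 - q_F)/6, q_F = (177 - q_W)/4.
Solving the pair: q_W = 1039/23, q_F = 758/23.

32.96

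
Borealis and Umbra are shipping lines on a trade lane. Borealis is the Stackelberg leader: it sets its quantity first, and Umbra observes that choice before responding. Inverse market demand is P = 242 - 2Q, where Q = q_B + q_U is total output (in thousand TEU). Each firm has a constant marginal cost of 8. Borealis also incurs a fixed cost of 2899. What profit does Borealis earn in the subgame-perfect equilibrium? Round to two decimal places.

Solve by backward induction. Given q_B, the follower Umbra maximises π_U = (242 - 2q_B - 2q_U)q_U - 8q_U.
∂π_U/∂q_U = 234 - 2q_B - 4q_U = 0 gives the reaction function q_U = (234 - 2q_B)/4.
Borealis substitutes q_U(q_B) into its own profit: π_B = q_B(242 - 2q_B - (234 - 2q_B)/2) - 8q_B = (125 - q_B)q_B - 8q_B.
Maximising: ∂π_B/∂q_B = 117 - 2q_B = 0, giving q_B = 117/2.
Then q_U = (234 - 2·(117/2))/4 = 117/4.
Price P = 242 - 2·(351/4) = 133/2.
Borealis's profit: (133/2 - 8)·(117/2) - 2899 = 523.2500.

523.25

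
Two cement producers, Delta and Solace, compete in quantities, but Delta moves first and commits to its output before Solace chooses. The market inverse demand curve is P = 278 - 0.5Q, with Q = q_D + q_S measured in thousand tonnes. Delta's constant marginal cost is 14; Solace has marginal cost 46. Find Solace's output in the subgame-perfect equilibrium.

The follower Solace best-responds to any q_D: π_S = (278 - 0.5Q)q_S - 46q_S.
Follower FOC: 232 - (1/2)q_D - q_S = 0, so q_S(q_D) = (232 - (1/2)q_D).
The leader anticipates this reaction. Substituting into P = 278 - 0.5Q gives P = 162 - (1/4)q_D, so π_D = (162 - (1/4)q_D)q_D - 14q_D.
Maximising: ∂π_D/∂q_D = 148 - (1/2)q_D = 0, giving q_D = 296.
Then q_S = (232 - (1/2)·296) = 84.

84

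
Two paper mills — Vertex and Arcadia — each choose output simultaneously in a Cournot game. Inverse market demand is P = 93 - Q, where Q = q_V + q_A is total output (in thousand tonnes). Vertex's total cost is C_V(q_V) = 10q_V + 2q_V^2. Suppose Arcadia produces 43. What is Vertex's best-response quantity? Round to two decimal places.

6.67

With the rival's output fixed at 43, Vertex's profit is π_V = (93 - 43 - q_V)q_V - (10q_V + 2q_V²) = (50 - q_V)q_V - (10q_V + 2q_V²).
∂π_V/∂q_V = 40 - 6q_V = 0, so q_V = 20/3.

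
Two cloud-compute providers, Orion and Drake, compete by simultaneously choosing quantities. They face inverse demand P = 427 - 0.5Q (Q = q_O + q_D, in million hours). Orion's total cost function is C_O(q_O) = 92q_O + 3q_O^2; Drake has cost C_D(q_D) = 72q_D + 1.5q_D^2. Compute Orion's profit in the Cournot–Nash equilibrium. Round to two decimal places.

Orion's profit: π_O = (427 - 0.5Q)q_O - (92q_O + 3q_O²). Setting ∂π_O/∂q_O = 0: 335 - 7q_O - (1/2)(q_D) = 0.
Drake's profit: π_D = (427 - 0.5Q)q_D - (72q_D + (3/2)q_D²). Setting ∂π_D/∂q_D = 0: 355 - 4q_D - (1/2)(q_O) = 0.
Best responses: q_O = (335 - (1/2)q_D)/7, q_D = (355 - (1/2)q_O)/4.
Substituting one into the other gives q_O = 1550/37 and q_D = 83.5135.
Price P = 427 - (1/2)·125.4054 = 364.2973.
Orion's profit: 364.2973·(1550/37) - 92·(1550/37) - 3(1550/37)² = 6142.2571.

6142.26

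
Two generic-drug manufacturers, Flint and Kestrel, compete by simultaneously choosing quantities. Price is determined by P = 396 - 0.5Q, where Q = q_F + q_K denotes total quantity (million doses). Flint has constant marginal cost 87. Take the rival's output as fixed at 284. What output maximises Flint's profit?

167

With the rival's output fixed at 284, Flint's profit is π_F = (396 - (1/2)·284 - (1/2)q_F)q_F - (87q_F) = (254 - (1/2)q_F)q_F - (87q_F).
∂π_F/∂q_F = 167 - q_F = 0, so q_F = 167.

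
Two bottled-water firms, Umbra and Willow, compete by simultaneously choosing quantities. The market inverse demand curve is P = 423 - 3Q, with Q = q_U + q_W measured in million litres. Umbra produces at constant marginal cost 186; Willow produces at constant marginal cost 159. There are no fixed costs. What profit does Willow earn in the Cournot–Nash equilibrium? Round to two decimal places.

3136.33

Umbra's profit: π_U = (423 - 3Q)q_U - (186q_U). Setting ∂π_U/∂q_U = 0: 237 - 6q_U - 3(q_W) = 0.
Willow's profit: π_W = (423 - 3Q)q_W - (159q_W). Setting ∂π_W/∂q_W = 0: 264 - 6q_W - 3(q_U) = 0.
So q_U = (237 - 3q_W)/6 and q_W = (264 - 3q_U)/6.
Substituting one into the other gives q_U = 70/3 and q_W = 97/3.
Price P = 423 - 3·(167/3) = 256.
Willow's profit: (256 - 159)·(97/3) = 3136.3333.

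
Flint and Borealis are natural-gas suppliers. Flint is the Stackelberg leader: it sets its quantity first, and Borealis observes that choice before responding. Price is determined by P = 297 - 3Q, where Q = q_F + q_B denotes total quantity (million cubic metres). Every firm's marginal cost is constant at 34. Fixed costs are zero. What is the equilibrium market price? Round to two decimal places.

Solve by backward induction. Given q_F, the follower Borealis maximises π_B = (297 - 3q_F - 3q_B)q_B - 34q_B.
Setting the follower's marginal profit to zero, 263 - 3q_F - 6q_B = 0, i.e. q_B = (263 - 3q_F)/6.
The leader anticipates this reaction. Substituting into P = 297 - 3Q gives P = 331/2 - (3/2)q_F, so π_F = (331/2 - (3/2)q_F)q_F - 34q_F.
The leader's first-order condition 263/2 - 3q_F = 0 yields q_F = 263/6.
Then q_B = (263 - 3·(263/6))/6 = 263/12.
Total output Q = 263/4, so price P = 297 - 3·(263/4) = 399/4.

99.75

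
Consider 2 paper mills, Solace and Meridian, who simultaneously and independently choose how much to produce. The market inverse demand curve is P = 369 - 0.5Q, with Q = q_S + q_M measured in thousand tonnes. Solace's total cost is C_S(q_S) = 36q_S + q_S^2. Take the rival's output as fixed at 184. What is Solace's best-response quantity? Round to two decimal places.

80.33

With the rival's output fixed at 184, Solace's profit is π_S = (369 - (1/2)·184 - (1/2)q_S)q_S - (36q_S + q_S²) = (277 - (1/2)q_S)q_S - (36q_S + q_S²).
∂π_S/∂q_S = 241 - 3q_S = 0, so q_S = 241/3.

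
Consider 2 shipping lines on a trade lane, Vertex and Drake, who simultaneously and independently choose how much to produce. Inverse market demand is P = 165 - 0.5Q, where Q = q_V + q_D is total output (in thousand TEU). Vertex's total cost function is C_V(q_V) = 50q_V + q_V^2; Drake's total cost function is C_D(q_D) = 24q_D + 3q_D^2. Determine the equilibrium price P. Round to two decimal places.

138.49

Vertex's profit: π_V = (165 - 0.5Q)q_V - (50q_V + q_V²). Setting ∂π_V/∂q_V = 0: 115 - 3q_V - (1/2)(q_D) = 0.
Drake's profit: π_D = (165 - 0.5Q)q_D - (24q_D + 3q_D²). Setting ∂π_D/∂q_D = 0: 141 - 7q_D - (1/2)(q_V) = 0.
So q_V = (115 - (1/2)q_D)/3 and q_D = (141 - (1/2)q_V)/7.
Substituting one into the other gives q_V = 35.3976 and q_D = 1462/83.
Total output Q = 53.0120, so price P = 165 - (1/2)·53.0120 = 138.4940.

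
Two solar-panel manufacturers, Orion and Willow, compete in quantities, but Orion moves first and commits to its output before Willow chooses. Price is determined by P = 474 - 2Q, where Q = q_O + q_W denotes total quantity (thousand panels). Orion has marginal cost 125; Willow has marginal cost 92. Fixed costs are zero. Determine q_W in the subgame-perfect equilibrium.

Solve by backward induction. Given q_O, the follower Willow maximises π_W = (474 - 2q_O - 2q_W)q_W - 92q_W.
Setting the follower's marginal profit to zero, 382 - 2q_O - 4q_W = 0, i.e. q_W = (382 - 2q_O)/4.
Orion substitutes q_W(q_O) into its own profit: π_O = q_O(474 - 2q_O - (382 - 2q_O)/2) - 125q_O = (283 - q_O)q_O - 125q_O.
Maximising: ∂π_O/∂q_O = 158 - 2q_O = 0, giving q_O = 79.
Then q_W = (382 - 2·79)/4 = 56.

56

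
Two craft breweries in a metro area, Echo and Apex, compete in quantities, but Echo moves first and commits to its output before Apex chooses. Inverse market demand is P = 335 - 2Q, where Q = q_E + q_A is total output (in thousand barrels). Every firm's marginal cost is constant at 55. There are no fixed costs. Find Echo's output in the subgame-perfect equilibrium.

The follower Apex best-responds to any q_E: π_A = (335 - 2Q)q_A - 55q_A.
Setting the follower's marginal profit to zero, 280 - 2q_E - 4q_A = 0, i.e. q_A = (280 - 2q_E)/4.
The leader anticipates this reaction. Substituting into P = 335 - 2Q gives P = 195 - q_E, so π_E = (195 - q_E)q_E - 55q_E.
The leader's first-order condition 140 - 2q_E = 0 yields q_E = 70.
Then q_A = (280 - 2·70)/4 = 35.

70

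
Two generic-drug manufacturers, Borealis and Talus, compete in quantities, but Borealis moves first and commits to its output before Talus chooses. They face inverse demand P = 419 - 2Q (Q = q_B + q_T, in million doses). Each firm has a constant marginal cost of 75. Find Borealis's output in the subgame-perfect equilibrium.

The follower Talus best-responds to any q_B: π_T = (419 - 2Q)q_T - 75q_T.
Setting the follower's marginal profit to zero, 344 - 2q_B - 4q_T = 0, i.e. q_T = (344 - 2q_B)/4.
Borealis substitutes q_T(q_B) into its own profit: π_B = q_B(419 - 2q_B - (344 - 2q_B)/2) - 75q_B = (247 - q_B)q_B - 75q_B.
Maximising: ∂π_B/∂q_B = 172 - 2q_B = 0, giving q_B = 86.
Then q_T = (344 - 2·86)/4 = 43.

86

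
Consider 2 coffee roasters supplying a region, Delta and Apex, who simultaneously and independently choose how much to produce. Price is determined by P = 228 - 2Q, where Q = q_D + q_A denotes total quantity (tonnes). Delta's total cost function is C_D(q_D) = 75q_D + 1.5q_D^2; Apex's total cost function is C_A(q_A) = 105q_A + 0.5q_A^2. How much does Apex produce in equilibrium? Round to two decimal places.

17.90

Delta's profit: π_D = (228 - 2Q)q_D - (75q_D + (3/2)q_D²). Setting ∂π_D/∂q_D = 0: 153 - 7q_D - 2(q_A) = 0.
Apex's first-order condition: 123 - 5q_A - 2(q_D) = 0.
So q_D = (153 - 2q_A)/7 and q_A = (123 - 2q_D)/5.
Solving the pair: q_D = 519/31, q_A = 555/31.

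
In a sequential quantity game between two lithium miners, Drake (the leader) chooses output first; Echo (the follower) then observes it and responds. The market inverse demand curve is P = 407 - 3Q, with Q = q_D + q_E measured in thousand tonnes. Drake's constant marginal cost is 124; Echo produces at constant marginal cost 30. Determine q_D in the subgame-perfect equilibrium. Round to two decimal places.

31.50

Solve by backward induction. Given q_D, the follower Echo maximises π_E = (407 - 3q_D - 3q_E)q_E - 30q_E.
∂π_E/∂q_E = 377 - 3q_D - 6q_E = 0 gives the reaction function q_E = (377 - 3q_D)/6.
Drake substitutes q_E(q_D) into its own profit: π_D = q_D(407 - 3q_D - (377 - 3q_D)/2) - 124q_D = (437/2 - (3/2)q_D)q_D - 124q_D.
Leader FOC: 189/2 - 3q_D = 0, so q_D = 63/2.
Then q_E = (377 - 3·(63/2))/6 = 565/12.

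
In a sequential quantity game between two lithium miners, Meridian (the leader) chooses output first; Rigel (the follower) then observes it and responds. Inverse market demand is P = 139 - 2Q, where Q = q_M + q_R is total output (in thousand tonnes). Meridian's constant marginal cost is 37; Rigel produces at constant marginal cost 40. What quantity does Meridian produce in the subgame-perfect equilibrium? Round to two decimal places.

The follower Rigel best-responds to any q_M: π_R = (139 - 2Q)q_R - 40q_R.
Setting the follower's marginal profit to zero, 99 - 2q_M - 4q_R = 0, i.e. q_R = (99 - 2q_M)/4.
Meridian substitutes q_R(q_M) into its own profit: π_M = q_M(139 - 2q_M - (99 - 2q_M)/2) - 37q_M = (179/2 - q_M)q_M - 37q_M.
Maximising: ∂π_M/∂q_M = 105/2 - 2q_M = 0, giving q_M = 105/4.
Then q_R = (99 - 2·(105/4))/4 = 93/8.

26.25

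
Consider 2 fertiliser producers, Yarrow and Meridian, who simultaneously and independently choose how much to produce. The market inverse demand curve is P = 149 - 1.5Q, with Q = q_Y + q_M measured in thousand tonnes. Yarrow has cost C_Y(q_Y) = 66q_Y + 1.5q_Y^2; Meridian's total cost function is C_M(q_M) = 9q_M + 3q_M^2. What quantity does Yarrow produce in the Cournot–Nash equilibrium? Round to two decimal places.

10.38

Yarrow's profit: π_Y = (149 - 1.5Q)q_Y - (66q_Y + (3/2)q_Y²). Setting ∂π_Y/∂q_Y = 0: 83 - 6q_Y - (3/2)(q_M) = 0.
Meridian's first-order condition: 140 - 9q_M - (3/2)(q_Y) = 0.
Best responses: q_Y = (83 - (3/2)q_M)/6, q_M = (140 - (3/2)q_Y)/9.
Solving the pair: q_Y = 716/69, q_M = 318/23.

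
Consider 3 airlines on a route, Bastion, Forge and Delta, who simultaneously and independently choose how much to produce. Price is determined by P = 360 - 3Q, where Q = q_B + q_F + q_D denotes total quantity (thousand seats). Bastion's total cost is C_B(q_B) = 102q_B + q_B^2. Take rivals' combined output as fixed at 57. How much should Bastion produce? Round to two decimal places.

With rivals' combined output fixed at 57, Bastion's profit is π_B = (360 - 3·57 - 3q_B)q_B - (102q_B + q_B²) = (189 - 3q_B)q_B - (102q_B + q_B²).
∂π_B/∂q_B = 87 - 8q_B = 0, so q_B = 87/8.

10.88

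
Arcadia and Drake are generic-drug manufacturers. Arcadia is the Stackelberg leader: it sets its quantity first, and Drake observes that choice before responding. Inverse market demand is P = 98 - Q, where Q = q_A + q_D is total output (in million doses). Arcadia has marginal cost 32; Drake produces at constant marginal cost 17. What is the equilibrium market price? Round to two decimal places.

44.75

Solve by backward induction. Given q_A, the follower Drake maximises π_D = (98 - q_A - q_D)q_D - 17q_D.
∂π_D/∂q_D = 81 - q_A - 2q_D = 0 gives the reaction function q_D = (81 - q_A)/2.
The leader anticipates this reaction. Substituting into P = 98 - Q gives P = 115/2 - (1/2)q_A, so π_A = (115/2 - (1/2)q_A)q_A - 32q_A.
The leader's first-order condition 51/2 - q_A = 0 yields q_A = 51/2.
Then q_D = (81 - 51/2)/2 = 111/4.
Total output Q = 213/4, so price P = 98 - 213/4 = 179/4.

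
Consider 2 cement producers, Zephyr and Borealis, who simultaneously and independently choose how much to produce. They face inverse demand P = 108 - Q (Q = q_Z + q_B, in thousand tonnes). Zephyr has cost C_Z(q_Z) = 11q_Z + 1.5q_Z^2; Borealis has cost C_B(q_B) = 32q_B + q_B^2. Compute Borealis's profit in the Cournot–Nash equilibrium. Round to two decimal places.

Zephyr's profit: π_Z = (108 - Q)q_Z - (11q_Z + (3/2)q_Z²). Setting ∂π_Z/∂q_Z = 0: 97 - 5q_Z - (q_B) = 0.
Borealis's first-order condition: 76 - 4q_B - (q_Z) = 0.
Best responses: q_Z = (97 - q_B)/5, q_B = (76 - q_Z)/4.
Solving the pair: q_Z = 312/19, q_B = 283/19.
Price P = 108 - 595/19 = 1457/19.
Borealis's profit: (1457/19)·(283/19) - 32·(283/19) - (283/19)² = 443.7064.

443.71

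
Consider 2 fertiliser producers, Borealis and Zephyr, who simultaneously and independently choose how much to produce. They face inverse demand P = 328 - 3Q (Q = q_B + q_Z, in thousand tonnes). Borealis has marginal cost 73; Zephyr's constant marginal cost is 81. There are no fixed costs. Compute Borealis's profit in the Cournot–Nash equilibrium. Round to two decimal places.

2561.81

Borealis's profit: π_B = (328 - 3Q)q_B - (73q_B). Setting ∂π_B/∂q_B = 0: 255 - 6q_B - 3(q_Z) = 0.
Zephyr's profit: π_Z = (328 - 3Q)q_Z - (81q_Z). Setting ∂π_Z/∂q_Z = 0: 247 - 6q_Z - 3(q_B) = 0.
So q_B = (255 - 3q_Z)/6 and q_Z = (247 - 3q_B)/6.
Solving the pair: q_B = 263/9, q_Z = 239/9.
Price P = 328 - 3·(502/9) = 482/3.
Borealis's profit: (482/3 - 73)·(263/9) = 2561.8148.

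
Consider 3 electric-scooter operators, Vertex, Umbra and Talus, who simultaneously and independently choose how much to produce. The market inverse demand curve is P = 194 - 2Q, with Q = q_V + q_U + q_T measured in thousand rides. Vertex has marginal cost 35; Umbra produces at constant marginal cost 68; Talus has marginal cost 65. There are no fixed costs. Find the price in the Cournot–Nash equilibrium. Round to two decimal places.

90.50

Vertex's profit: π_V = (194 - 2Q)q_V - (35q_V). Setting ∂π_V/∂q_V = 0: 159 - 4q_V - 2(q_U + q_T) = 0.
Umbra's first-order condition: 126 - 4q_U - 2(q_V + q_T) = 0.
Talus's profit: π_T = (194 - 2Q)q_T - (65q_T). Setting ∂π_T/∂q_T = 0: 129 - 4q_T - 2(q_V + q_U) = 0.
Adding the 3 first-order conditions: 414 − 8Q = 0, so Q = 207/4.
Back-substituting: q_V = (159 − 207/2)/2 = 111/4, q_U = (126 − 207/2)/2 = 45/4, q_T = (129 − 207/2)/2 = 51/4.
Total output Q = 207/4, so price P = 194 - 2·(207/4) = 181/2.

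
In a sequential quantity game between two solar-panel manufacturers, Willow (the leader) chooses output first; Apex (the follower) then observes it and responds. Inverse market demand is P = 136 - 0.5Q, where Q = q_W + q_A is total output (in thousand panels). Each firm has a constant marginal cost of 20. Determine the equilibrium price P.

49

Solve by backward induction. Given q_W, the follower Apex maximises π_A = (136 - (1/2)q_W - (1/2)q_A)q_A - 20q_A.
∂π_A/∂q_A = 116 - (1/2)q_W - q_A = 0 gives the reaction function q_A = (116 - (1/2)q_W).
The leader anticipates this reaction. Substituting into P = 136 - 0.5Q gives P = 78 - (1/4)q_W, so π_W = (78 - (1/4)q_W)q_W - 20q_W.
The leader's first-order condition 58 - (1/2)q_W = 0 yields q_W = 116.
Then q_A = (116 - (1/2)·116) = 58.
Total output Q = 174, so price P = 136 - (1/2)·174 = 49.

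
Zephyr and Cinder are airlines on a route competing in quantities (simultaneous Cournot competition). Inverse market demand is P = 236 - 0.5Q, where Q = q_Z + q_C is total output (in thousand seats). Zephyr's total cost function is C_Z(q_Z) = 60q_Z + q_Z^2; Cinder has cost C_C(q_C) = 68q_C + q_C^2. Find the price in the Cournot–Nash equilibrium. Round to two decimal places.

Zephyr's profit: π_Z = (236 - 0.5Q)q_Z - (60q_Z + q_Z²). Setting ∂π_Z/∂q_Z = 0: 176 - 3q_Z - (1/2)(q_C) = 0.
Cinder's profit: π_C = (236 - 0.5Q)q_C - (68q_C + q_C²). Setting ∂π_C/∂q_C = 0: 168 - 3q_C - (1/2)(q_Z) = 0.
Rearranging gives the reaction functions q_Z = (176 - (1/2)q_C)/3 and q_C = (168 - (1/2)q_Z)/3.
Substituting one into the other gives q_Z = 1776/35 and q_C = 1664/35.
Total output Q = 688/7, so price P = 236 - (1/2)·(688/7) = 1308/7.

186.86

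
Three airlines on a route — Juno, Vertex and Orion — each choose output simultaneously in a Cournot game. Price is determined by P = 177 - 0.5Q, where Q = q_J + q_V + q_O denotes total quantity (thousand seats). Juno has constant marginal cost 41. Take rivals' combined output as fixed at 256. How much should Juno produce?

8

With rivals' combined output fixed at 256, Juno's profit is π_J = (177 - (1/2)·256 - (1/2)q_J)q_J - (41q_J) = (49 - (1/2)q_J)q_J - (41q_J).
∂π_J/∂q_J = 8 - q_J = 0, so q_J = 8.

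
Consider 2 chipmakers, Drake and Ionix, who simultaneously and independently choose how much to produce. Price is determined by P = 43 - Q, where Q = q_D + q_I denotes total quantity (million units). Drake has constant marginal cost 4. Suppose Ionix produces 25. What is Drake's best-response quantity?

7

With the rival's output fixed at 25, Drake's profit is π_D = (43 - 25 - q_D)q_D - (4q_D) = (18 - q_D)q_D - (4q_D).
∂π_D/∂q_D = 14 - 2q_D = 0, so q_D = 7.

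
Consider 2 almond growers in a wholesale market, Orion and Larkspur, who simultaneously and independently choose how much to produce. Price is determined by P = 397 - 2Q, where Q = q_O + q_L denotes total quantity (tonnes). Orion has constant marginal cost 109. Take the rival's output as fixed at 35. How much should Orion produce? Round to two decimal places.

With the rival's output fixed at 35, Orion's profit is π_O = (397 - 2·35 - 2q_O)q_O - (109q_O) = (327 - 2q_O)q_O - (109q_O).
∂π_O/∂q_O = 218 - 4q_O = 0, so q_O = 109/2.

54.50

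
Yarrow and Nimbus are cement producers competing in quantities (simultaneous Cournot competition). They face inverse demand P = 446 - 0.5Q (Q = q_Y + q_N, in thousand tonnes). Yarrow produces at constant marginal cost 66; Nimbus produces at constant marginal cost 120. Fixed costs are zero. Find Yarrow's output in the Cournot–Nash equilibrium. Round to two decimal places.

Yarrow's profit: π_Y = (446 - 0.5Q)q_Y - (66q_Y). Setting ∂π_Y/∂q_Y = 0: 380 - q_Y - (1/2)(q_N) = 0.
Nimbus's first-order condition: 326 - q_N - (1/2)(q_Y) = 0.
So q_Y = (380 - (1/2)q_N) and q_N = (326 - (1/2)q_Y).
Substituting one into the other gives q_Y = 868/3 and q_N = 544/3.

289.33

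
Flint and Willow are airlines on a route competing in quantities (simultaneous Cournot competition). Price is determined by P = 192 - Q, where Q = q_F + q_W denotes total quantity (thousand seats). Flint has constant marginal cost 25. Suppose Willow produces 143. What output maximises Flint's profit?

With the rival's output fixed at 143, Flint's profit is π_F = (192 - 143 - q_F)q_F - (25q_F) = (49 - q_F)q_F - (25q_F).
∂π_F/∂q_F = 24 - 2q_F = 0, so q_F = 12.

12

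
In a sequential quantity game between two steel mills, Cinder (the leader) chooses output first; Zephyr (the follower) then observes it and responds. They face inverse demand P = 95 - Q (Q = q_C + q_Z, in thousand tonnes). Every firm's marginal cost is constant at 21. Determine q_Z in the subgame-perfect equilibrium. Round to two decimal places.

18.50

Solve by backward induction. Given q_C, the follower Zephyr maximises π_Z = (95 - q_C - q_Z)q_Z - 21q_Z.
Setting the follower's marginal profit to zero, 74 - q_C - 2q_Z = 0, i.e. q_Z = (74 - q_C)/2.
The leader anticipates this reaction. Substituting into P = 95 - Q gives P = 58 - (1/2)q_C, so π_C = (58 - (1/2)q_C)q_C - 21q_C.
The leader's first-order condition 37 - q_C = 0 yields q_C = 37.
Then q_Z = (74 - 37)/2 = 37/2.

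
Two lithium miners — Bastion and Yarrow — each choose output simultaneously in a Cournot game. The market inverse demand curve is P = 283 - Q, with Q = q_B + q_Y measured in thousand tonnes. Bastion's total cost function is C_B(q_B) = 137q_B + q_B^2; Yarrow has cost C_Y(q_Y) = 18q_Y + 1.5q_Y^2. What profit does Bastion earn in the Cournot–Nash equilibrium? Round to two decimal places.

1197.92

Bastion's profit: π_B = (283 - Q)q_B - (137q_B + q_B²). Setting ∂π_B/∂q_B = 0: 146 - 4q_B - (q_Y) = 0.
Yarrow's first-order condition: 265 - 5q_Y - (q_B) = 0.
So q_B = (146 - q_Y)/4 and q_Y = (265 - q_B)/5.
Substituting one into the other gives q_B = 465/19 and q_Y = 914/19.
Price P = 283 - 1379/19 = 210.4211.
Bastion's profit: 210.4211·(465/19) - 137·(465/19) - (465/19)² = 1197.9224.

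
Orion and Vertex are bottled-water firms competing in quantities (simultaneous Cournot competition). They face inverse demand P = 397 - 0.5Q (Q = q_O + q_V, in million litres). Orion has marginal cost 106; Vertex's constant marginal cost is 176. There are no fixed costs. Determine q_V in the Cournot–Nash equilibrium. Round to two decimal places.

Orion's profit: π_O = (397 - 0.5Q)q_O - (106q_O). Setting ∂π_O/∂q_O = 0: 291 - q_O - (1/2)(q_V) = 0.
Vertex's first-order condition: 221 - q_V - (1/2)(q_O) = 0.
Rearranging gives the reaction functions q_O = (291 - (1/2)q_V) and q_V = (221 - (1/2)q_O).
Solving the pair: q_O = 722/3, q_V = 302/3.

100.67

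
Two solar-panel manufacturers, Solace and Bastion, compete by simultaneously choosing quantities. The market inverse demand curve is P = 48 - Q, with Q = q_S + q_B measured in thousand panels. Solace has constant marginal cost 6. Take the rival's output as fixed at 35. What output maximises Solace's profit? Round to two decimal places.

With the rival's output fixed at 35, Solace's profit is π_S = (48 - 35 - q_S)q_S - (6q_S) = (13 - q_S)q_S - (6q_S).
∂π_S/∂q_S = 7 - 2q_S = 0, so q_S = 7/2.

3.50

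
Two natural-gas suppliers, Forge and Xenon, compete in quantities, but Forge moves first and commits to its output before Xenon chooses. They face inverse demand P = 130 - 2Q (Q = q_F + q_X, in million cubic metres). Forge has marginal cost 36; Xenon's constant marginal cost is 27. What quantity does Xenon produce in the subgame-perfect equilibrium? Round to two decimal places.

The follower Xenon best-responds to any q_F: π_X = (130 - 2Q)q_X - 27q_X.
Follower FOC: 103 - 2q_F - 4q_X = 0, so q_X(q_F) = (103 - 2q_F)/4.
Forge substitutes q_X(q_F) into its own profit: π_F = q_F(130 - 2q_F - (103 - 2q_F)/2) - 36q_F = (157/2 - q_F)q_F - 36q_F.
Maximising: ∂π_F/∂q_F = 85/2 - 2q_F = 0, giving q_F = 85/4.
Then q_X = (103 - 2·(85/4))/4 = 121/8.

15.13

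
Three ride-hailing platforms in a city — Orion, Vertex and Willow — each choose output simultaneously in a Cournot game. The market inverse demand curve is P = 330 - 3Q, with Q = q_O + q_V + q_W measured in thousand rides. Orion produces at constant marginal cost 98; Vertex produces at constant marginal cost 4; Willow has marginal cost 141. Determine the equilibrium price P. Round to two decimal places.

Orion's profit: π_O = (330 - 3Q)q_O - (98q_O). Setting ∂π_O/∂q_O = 0: 232 - 6q_O - 3(q_V + q_W) = 0.
Vertex's profit: π_V = (330 - 3Q)q_V - (4q_V). Setting ∂π_V/∂q_V = 0: 326 - 6q_V - 3(q_O + q_W) = 0.
Willow's first-order condition: 189 - 6q_W - 3(q_O + q_V) = 0.
Adding the 3 conditions: 747 − 6Q − 6Q = 0, i.e. Q = 249/4.
Back-substituting: q_O = (232 − 747/4)/3 = 181/12, q_V = (326 − 747/4)/3 = 557/12, q_W = (189 − 747/4)/3 = 3/4.
Total output Q = 249/4, so price P = 330 - 3·(249/4) = 573/4.

143.25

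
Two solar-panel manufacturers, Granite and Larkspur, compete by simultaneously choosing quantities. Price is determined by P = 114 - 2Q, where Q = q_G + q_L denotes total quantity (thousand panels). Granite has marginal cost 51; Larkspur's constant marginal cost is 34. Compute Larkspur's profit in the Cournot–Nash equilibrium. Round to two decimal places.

Granite's profit: π_G = (114 - 2Q)q_G - (51q_G). Setting ∂π_G/∂q_G = 0: 63 - 4q_G - 2(q_L) = 0.
Larkspur's profit: π_L = (114 - 2Q)q_L - (34q_L). Setting ∂π_L/∂q_L = 0: 80 - 4q_L - 2(q_G) = 0.
Rearranging gives the reaction functions q_G = (63 - 2q_L)/4 and q_L = (80 - 2q_G)/4.
Solving the pair: q_G = 23/3, q_L = 97/6.
Price P = 114 - 2·(143/6) = 199/3.
Larkspur's profit: (199/3 - 34)·(97/6) = 522.7222.

522.72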